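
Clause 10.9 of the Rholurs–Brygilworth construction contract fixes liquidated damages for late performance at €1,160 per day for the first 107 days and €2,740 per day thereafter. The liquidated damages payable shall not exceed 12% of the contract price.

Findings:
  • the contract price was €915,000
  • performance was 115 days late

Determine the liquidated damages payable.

First 107 days: 107 × €1,160 = €124,120
Remaining days: (115 − 107) × €2,740 = €21,920
Accrued per-day damages: €124,120 + €21,920 = €146,040
Cap: 12% of €915,000 = €109,800
Cap at €109,800: €146,040 exceeds the cap → €109,800

€109,800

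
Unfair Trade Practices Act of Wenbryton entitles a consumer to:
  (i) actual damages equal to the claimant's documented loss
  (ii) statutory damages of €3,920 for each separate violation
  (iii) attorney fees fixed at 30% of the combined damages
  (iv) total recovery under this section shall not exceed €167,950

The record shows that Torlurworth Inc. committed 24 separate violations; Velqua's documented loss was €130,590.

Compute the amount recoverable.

Total recovery: €167,950

Statutory damages: 24 × €3,920 = €94,080
Combined damages: €130,590 + €94,080 = €224,670
Attorney fees: 30% of €224,670 = €67,401
Total before cap: €224,670 + €67,401 = €292,071
Cap at €167,950: €292,071 exceeds the cap → €167,950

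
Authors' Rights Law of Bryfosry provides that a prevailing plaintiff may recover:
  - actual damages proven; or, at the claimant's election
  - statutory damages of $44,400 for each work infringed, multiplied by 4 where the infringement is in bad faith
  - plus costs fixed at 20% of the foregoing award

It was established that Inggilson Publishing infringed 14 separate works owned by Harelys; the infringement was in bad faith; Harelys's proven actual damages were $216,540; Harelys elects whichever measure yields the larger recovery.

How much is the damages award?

Statutory damages: 14 × $44,400 = $621,600
Multiplied by 4: 4 × $621,600 = $2,486,400
Greater of actual damages ($216,540) or enhanced statutory damages ($2,486,400): $2,486,400
Costs: 20% of $2,486,400 = $497,280
Award plus costs: $2,486,400 + $497,280 = $2,983,680

$2,983,680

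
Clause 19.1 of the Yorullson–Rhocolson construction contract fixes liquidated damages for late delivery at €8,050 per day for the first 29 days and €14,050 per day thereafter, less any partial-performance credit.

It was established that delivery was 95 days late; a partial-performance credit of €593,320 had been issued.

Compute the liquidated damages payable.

First 29 days: 29 × €8,050 = €233,450
Remaining days: (95 − 29) × €14,050 = €927,300
Accrued per-day damages: €233,450 + €927,300 = €1,160,750
Less partial-performance credit: €1,160,750 − €593,320 = €567,430

€567,430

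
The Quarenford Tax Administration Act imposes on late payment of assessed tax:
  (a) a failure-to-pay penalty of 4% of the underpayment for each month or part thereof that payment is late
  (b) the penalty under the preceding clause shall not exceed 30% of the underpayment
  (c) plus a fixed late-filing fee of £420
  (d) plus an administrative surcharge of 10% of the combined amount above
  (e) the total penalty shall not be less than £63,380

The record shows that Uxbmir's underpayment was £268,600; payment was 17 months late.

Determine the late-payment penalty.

Accrued rate: 4% × 17 = 68%, capped at 30% → 30%
Failure-to-pay penalty: 30% of £268,600 = £80,580
Penalty before surcharge: £80,580 + £420 = £81,000
Administrative surcharge: 10% of £81,000 = £8,100
Total penalty: £81,000 + £8,100 = £89,100
Minimum £63,380: £89,100 meets the minimum, no increase.

£89,100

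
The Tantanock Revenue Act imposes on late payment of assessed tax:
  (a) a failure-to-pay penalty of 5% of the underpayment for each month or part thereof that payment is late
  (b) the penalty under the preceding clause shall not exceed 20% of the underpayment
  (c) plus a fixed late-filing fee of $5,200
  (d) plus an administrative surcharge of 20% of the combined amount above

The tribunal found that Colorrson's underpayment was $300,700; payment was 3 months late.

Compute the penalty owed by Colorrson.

$60,366

Accrued rate: 5% × 3 = 15%, capped at 20% → 15%
Failure-to-pay penalty: 15% of $300,700 = $45,105
Penalty before surcharge: $45,105 + $5,200 = $50,305
Administrative surcharge: 20% of $50,305 = $10,061
Total penalty: $50,305 + $10,061 = $60,366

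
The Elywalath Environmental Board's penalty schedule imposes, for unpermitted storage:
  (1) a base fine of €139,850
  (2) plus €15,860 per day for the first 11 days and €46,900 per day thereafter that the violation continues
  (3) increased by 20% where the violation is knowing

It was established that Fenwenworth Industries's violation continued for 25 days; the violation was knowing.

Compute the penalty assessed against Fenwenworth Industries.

First 11 days: 11 × €15,860 = €174,460
Remaining days: (25 − 11) × €46,900 = €656,600
Per-day component: €174,460 + €656,600 = €831,060
Base plus per-day: €139,850 + €831,060 = €970,910
Enhancement: 20% of €970,910 = €194,182
Enhanced fine: €970,910 + €194,182 = €1,165,092

€1,165,092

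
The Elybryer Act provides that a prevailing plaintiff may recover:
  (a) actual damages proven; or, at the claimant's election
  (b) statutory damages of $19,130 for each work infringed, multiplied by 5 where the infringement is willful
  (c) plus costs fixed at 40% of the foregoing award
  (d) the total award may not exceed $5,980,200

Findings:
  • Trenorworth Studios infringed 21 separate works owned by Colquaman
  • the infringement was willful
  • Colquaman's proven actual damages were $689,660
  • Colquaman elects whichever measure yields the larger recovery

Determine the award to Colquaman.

$2,812,110

Statutory damages: 21 × $19,130 = $401,730
Multiplied by 5: 5 × $401,730 = $2,008,650
Greater of actual damages ($689,660) or enhanced statutory damages ($2,008,650): $2,008,650
Costs: 40% of $2,008,650 = $803,460
Award plus costs: $2,008,650 + $803,460 = $2,812,110
Cap at $5,980,200: $2,812,110 is within the cap, no reduction.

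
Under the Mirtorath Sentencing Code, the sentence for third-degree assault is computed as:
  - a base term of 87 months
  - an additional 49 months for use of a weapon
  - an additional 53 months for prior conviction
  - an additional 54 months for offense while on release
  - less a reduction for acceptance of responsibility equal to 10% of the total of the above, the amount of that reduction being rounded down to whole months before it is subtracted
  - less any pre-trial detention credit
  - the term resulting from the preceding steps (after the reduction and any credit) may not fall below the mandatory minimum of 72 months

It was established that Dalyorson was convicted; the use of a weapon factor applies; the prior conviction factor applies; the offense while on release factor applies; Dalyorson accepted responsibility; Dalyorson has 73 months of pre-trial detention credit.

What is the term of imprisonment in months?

146 months

Use of a weapon enhancement: +49 months
Prior conviction enhancement: +53 months
Offense while on release enhancement: +54 months
Adjusted term: 87 months + 49 months + 53 months + 54 months = 243 months
Acceptance of responsibility reduction: 10% of 243 months = 24 months (rounded down)
After reduction: 243 − 24 = 219 months
Less pre-trial detention credit: 219 months − 73 months = 146 months
Minimum 72 months: 146 months meets the minimum, no increase.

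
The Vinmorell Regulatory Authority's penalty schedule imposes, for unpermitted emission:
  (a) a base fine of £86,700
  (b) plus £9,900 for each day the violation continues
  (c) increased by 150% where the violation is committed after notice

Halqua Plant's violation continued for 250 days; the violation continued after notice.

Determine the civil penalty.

£6,404,250

Per-day component: 250 × £9,900 = £2,475,000
Base plus per-day: £86,700 + £2,475,000 = £2,561,700
Enhancement: 150% of £2,561,700 = £3,842,550
Enhanced fine: £2,561,700 + £3,842,550 = £6,404,250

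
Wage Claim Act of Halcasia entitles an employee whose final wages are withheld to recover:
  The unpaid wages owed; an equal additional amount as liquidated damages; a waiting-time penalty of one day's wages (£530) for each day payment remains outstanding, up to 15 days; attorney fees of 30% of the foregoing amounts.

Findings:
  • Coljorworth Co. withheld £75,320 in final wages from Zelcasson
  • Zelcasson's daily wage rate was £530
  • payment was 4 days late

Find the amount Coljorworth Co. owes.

Liquidated damages (equal amount): £75,320
Penalty days: min(4, 15) = 4
Waiting-time penalty: 4 × £530 = £2,120
Subtotal: £75,320 + £75,320 + £2,120 = £152,760
Attorney fees: 30% of £152,760 = £45,828
Total award: £152,760 + £45,828 = £198,588

£198,588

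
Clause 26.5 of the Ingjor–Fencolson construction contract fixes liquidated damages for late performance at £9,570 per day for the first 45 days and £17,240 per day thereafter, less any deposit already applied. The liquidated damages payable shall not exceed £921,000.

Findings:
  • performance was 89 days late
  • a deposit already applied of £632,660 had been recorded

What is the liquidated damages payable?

£556,550

First 45 days: 45 × £9,570 = £430,650
Remaining days: (89 − 45) × £17,240 = £758,560
Accrued per-day damages: £430,650 + £758,560 = £1,189,210
Less deposit already applied: £1,189,210 − £632,660 = £556,550
Cap at £921,000: £556,550 is within the cap, no reduction.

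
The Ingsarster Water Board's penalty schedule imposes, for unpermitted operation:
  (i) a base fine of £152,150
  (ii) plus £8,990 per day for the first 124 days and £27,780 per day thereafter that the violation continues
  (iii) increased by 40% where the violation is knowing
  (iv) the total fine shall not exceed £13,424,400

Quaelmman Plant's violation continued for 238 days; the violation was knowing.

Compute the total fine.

First 124 days: 124 × £8,990 = £1,114,760
Remaining days: (238 − 124) × £27,780 = £3,166,920
Per-day component: £1,114,760 + £3,166,920 = £4,281,680
Base plus per-day: £152,150 + £4,281,680 = £4,433,830
Enhancement: 40% of £4,433,830 = £1,773,532
Enhanced fine: £4,433,830 + £1,773,532 = £6,207,362
Cap at £13,424,400: £6,207,362 is within the cap, no reduction.

£6,207,362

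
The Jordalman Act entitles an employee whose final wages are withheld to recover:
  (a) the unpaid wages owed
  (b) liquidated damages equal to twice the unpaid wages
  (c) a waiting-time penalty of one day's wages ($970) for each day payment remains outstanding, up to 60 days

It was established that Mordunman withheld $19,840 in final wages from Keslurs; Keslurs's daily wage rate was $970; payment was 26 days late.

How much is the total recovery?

Doubled: 2 × $19,840 = $39,680
Penalty days: min(26, 60) = 26
Waiting-time penalty: 26 × $970 = $25,220
Total award: $19,840 + $39,680 + $25,220 = $84,740

$84,740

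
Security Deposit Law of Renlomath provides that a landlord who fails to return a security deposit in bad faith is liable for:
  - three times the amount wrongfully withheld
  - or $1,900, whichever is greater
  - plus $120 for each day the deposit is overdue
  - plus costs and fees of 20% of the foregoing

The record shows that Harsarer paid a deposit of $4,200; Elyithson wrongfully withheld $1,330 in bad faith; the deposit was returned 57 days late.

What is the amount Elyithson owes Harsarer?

Trebled: 3 × $1,330 = $3,990
Minimum $1,900: $3,990 meets the minimum, no increase.
Late-return penalty: 57 × $120 = $6,840
Damages plus late penalty: $3,990 + $6,840 = $10,830
Costs and fees: 20% of $10,830 = $2,166
Total recovery: $10,830 + $2,166 = $12,996

Recovery: $12,996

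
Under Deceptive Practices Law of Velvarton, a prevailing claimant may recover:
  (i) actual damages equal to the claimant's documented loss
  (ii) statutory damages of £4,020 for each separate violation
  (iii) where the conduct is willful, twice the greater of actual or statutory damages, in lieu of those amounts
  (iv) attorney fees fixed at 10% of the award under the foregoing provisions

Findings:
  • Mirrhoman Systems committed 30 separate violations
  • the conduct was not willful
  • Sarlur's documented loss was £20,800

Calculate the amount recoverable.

Statutory damages: 30 × £4,020 = £120,600
Conduct not willful: the in-lieu enhancement does not apply.
Actual plus statutory damages: £20,800 + £120,600 = £141,400
Attorney fees: 10% of £141,400 = £14,140
Total recovery: £141,400 + £14,140 = £155,540

£155,540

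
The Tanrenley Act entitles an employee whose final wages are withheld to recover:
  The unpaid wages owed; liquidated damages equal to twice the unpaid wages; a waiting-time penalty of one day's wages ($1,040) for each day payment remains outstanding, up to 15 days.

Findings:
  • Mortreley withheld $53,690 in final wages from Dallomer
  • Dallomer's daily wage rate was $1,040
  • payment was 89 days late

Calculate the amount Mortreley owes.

Doubled: 2 × $53,690 = $107,380
Penalty days: min(89, 15) = 15
Waiting-time penalty: 15 × $1,040 = $15,600
Total award: $53,690 + $107,380 + $15,600 = $176,670

$176,670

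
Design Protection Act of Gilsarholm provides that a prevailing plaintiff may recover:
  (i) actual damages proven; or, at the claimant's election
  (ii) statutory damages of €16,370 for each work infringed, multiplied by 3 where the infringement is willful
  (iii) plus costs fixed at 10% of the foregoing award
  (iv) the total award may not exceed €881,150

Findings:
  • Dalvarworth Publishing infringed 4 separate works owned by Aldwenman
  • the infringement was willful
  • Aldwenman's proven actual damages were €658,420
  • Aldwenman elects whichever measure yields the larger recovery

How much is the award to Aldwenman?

Statutory damages: 4 × €16,370 = €65,480
Trebled: 3 × €65,480 = €196,440
Greater of actual damages (€658,420) or enhanced statutory damages (€196,440): €658,420
Costs: 10% of €658,420 = €65,842
Award plus costs: €658,420 + €65,842 = €724,262
Cap at €881,150: €724,262 is within the cap, no reduction.

€724,262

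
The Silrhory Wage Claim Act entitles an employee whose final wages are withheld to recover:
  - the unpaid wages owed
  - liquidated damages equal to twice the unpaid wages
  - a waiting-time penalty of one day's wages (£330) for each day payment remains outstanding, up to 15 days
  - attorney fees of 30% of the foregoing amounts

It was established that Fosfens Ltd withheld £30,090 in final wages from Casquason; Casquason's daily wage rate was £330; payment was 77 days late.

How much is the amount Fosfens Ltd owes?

£123,786

Doubled: 2 × £30,090 = £60,180
Penalty days: min(77, 15) = 15
Waiting-time penalty: 15 × £330 = £4,950
Subtotal: £30,090 + £60,180 + £4,950 = £95,220
Attorney fees: 30% of £95,220 = £28,566
Total award: £95,220 + £28,566 = £123,786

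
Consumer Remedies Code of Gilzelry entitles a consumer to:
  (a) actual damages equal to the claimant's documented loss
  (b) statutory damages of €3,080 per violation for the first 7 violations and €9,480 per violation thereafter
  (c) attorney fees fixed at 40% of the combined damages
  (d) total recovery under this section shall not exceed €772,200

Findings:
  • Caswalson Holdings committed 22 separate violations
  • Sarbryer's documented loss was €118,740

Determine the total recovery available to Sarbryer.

€395,500

First 7 violations: 7 × €3,080 = €21,560
Remaining violations: (22 − 7) × €9,480 = €142,200
Statutory damages: €21,560 + €142,200 = €163,760
Combined damages: €118,740 + €163,760 = €282,500
Attorney fees: 40% of €282,500 = €113,000
Total before cap: €282,500 + €113,000 = €395,500
Cap at €772,200: €395,500 is within the cap, no reduction.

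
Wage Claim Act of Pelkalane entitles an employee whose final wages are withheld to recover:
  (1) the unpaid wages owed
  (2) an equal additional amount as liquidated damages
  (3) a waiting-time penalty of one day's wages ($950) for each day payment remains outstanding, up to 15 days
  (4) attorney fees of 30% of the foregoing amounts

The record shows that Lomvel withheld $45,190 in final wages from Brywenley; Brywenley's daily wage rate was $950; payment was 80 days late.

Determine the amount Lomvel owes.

Liquidated damages (equal amount): $45,190
Penalty days: min(80, 15) = 15
Waiting-time penalty: 15 × $950 = $14,250
Subtotal: $45,190 + $45,190 + $14,250 = $104,630
Attorney fees: 30% of $104,630 = $31,389
Total award: $104,630 + $31,389 = $136,019

$136,019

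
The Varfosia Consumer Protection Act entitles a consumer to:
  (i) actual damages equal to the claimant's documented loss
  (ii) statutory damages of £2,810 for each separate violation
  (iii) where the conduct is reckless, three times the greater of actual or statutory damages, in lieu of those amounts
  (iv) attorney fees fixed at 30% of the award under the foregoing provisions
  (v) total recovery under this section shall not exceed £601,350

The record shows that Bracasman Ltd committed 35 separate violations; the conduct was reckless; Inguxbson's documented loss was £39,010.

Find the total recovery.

£383,565

Statutory damages: 35 × £2,810 = £98,350
Greater of actual damages (£39,010) or statutory damages (£98,350): £98,350
Trebled: 3 × £98,350 = £295,050
Attorney fees: 30% of £295,050 = £88,515
Total before cap: £295,050 + £88,515 = £383,565
Cap at £601,350: £383,565 is within the cap, no reduction.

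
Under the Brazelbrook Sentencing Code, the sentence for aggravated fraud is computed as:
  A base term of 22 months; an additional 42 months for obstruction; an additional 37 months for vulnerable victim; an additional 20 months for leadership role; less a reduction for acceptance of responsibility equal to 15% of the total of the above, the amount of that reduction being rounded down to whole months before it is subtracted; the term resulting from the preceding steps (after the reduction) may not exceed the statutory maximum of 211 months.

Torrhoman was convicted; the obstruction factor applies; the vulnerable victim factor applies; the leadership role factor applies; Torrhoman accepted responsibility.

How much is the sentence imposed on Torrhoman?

103 months

Obstruction enhancement: +42 months
Vulnerable victim enhancement: +37 months
Leadership role enhancement: +20 months
Adjusted term: 22 months + 42 months + 37 months + 20 months = 121 months
Acceptance of responsibility reduction: 15% of 121 months = 18 months (rounded down)
After reduction: 121 − 18 = 103 months
Cap at 211 months: 103 months is within the cap, no reduction.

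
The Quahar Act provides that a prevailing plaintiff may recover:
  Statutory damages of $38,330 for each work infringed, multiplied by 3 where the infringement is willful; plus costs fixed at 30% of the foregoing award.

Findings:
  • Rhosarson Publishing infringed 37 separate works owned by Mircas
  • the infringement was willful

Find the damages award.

Statutory damages: 37 × $38,330 = $1,418,210
Trebled: 3 × $1,418,210 = $4,254,630
Costs: 30% of $4,254,630 = $1,276,389
Award plus costs: $4,254,630 + $1,276,389 = $5,531,019

$5,531,019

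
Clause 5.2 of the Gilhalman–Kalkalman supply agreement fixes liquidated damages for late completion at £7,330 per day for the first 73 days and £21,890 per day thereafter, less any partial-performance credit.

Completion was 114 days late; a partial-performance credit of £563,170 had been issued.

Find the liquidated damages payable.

Liquidated damages: £869,410

First 73 days: 73 × £7,330 = £535,090
Remaining days: (114 − 73) × £21,890 = £897,490
Accrued per-day damages: £535,090 + £897,490 = £1,432,580
Less partial-performance credit: £1,432,580 − £563,170 = £869,410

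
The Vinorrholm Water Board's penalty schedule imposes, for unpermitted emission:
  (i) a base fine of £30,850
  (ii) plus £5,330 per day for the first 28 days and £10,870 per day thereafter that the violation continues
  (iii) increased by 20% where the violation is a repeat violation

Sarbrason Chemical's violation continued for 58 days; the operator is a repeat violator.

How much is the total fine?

£607,428

First 28 days: 28 × £5,330 = £149,240
Remaining days: (58 − 28) × £10,870 = £326,100
Per-day component: £149,240 + £326,100 = £475,340
Base plus per-day: £30,850 + £475,340 = £506,190
Enhancement: 20% of £506,190 = £101,238
Enhanced fine: £506,190 + £101,238 = £607,428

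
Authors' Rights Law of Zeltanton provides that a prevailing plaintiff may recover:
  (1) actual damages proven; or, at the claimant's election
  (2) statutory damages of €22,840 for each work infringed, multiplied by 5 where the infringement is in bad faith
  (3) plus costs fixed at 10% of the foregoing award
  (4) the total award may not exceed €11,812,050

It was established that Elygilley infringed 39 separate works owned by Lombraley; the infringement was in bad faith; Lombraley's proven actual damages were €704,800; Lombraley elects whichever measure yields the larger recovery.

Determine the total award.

Statutory damages: 39 × €22,840 = €890,760
Multiplied by 5: 5 × €890,760 = €4,453,800
Greater of actual damages (€704,800) or enhanced statutory damages (€4,453,800): €4,453,800
Costs: 10% of €4,453,800 = €445,380
Award plus costs: €4,453,800 + €445,380 = €4,899,180
Cap at €11,812,050: €4,899,180 is within the cap, no reduction.

€4,899,180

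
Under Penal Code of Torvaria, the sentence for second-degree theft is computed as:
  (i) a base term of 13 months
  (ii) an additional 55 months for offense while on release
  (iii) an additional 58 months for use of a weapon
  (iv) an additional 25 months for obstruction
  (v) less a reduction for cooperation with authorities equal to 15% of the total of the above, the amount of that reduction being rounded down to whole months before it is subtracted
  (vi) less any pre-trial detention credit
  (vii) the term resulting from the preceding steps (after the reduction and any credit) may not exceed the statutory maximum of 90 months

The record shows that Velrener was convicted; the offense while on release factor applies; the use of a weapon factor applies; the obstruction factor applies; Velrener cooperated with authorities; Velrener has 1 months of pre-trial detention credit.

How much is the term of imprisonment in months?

90 months

Offense while on release enhancement: +55 months
Use of a weapon enhancement: +58 months
Obstruction enhancement: +25 months
Adjusted term: 13 months + 55 months + 58 months + 25 months = 151 months
Cooperation with authorities reduction: 15% of 151 months = 22 months (rounded down)
After reduction: 151 − 22 = 129 months
Less pre-trial detention credit: 129 months − 1 months = 128 months
Cap at 90 months: 128 months exceeds the cap → 90 months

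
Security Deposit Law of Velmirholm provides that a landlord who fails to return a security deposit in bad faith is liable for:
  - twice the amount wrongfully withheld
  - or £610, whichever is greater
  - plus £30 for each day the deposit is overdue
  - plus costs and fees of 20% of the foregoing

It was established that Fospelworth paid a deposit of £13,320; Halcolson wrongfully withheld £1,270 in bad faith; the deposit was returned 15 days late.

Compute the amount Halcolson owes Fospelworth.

£3,588

Doubled: 2 × £1,270 = £2,540
Minimum £610: £2,540 meets the minimum, no increase.
Late-return penalty: 15 × £30 = £450
Damages plus late penalty: £2,540 + £450 = £2,990
Costs and fees: 20% of £2,990 = £598
Total recovery: £2,990 + £598 = £3,588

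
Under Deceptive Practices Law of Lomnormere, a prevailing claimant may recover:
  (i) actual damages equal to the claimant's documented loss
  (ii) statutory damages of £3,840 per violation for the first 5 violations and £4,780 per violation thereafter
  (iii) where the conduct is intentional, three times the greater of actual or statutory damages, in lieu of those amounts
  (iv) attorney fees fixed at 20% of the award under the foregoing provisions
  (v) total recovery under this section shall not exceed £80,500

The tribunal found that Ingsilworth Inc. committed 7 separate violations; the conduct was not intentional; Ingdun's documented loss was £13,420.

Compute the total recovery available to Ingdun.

First 5 violations: 5 × £3,840 = £19,200
Remaining violations: (7 − 5) × £4,780 = £9,560
Statutory damages: £19,200 + £9,560 = £28,760
Conduct not intentional: the in-lieu enhancement does not apply.
Actual plus statutory damages: £13,420 + £28,760 = £42,180
Attorney fees: 20% of £42,180 = £8,436
Total before cap: £42,180 + £8,436 = £50,616
Cap at £80,500: £50,616 is within the cap, no reduction.

£50,616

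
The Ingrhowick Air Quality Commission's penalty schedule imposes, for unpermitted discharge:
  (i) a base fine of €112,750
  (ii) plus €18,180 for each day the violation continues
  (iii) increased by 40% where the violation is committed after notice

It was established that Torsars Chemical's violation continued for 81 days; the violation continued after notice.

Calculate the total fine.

€2,219,462

Per-day component: 81 × €18,180 = €1,472,580
Base plus per-day: €112,750 + €1,472,580 = €1,585,330
Enhancement: 40% of €1,585,330 = €634,132
Enhanced fine: €1,585,330 + €634,132 = €2,219,462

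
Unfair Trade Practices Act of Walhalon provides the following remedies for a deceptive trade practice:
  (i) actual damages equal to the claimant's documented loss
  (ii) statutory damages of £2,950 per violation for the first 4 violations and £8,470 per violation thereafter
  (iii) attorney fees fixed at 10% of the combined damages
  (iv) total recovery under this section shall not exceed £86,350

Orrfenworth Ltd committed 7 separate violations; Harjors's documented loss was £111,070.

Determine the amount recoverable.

First 4 violations: 4 × £2,950 = £11,800
Remaining violations: (7 − 4) × £8,470 = £25,410
Statutory damages: £11,800 + £25,410 = £37,210
Combined damages: £111,070 + £37,210 = £148,280
Attorney fees: 10% of £148,280 = £14,828
Total before cap: £148,280 + £14,828 = £163,108
Cap at £86,350: £163,108 exceeds the cap → £86,350

Total recovery: £86,350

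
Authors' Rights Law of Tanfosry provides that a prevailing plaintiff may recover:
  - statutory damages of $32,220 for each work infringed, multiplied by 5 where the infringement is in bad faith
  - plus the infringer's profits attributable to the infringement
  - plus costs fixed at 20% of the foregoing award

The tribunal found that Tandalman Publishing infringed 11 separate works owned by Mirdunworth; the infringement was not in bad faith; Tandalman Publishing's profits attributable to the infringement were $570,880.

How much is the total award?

$1,110,360

Statutory damages: 11 × $32,220 = $354,420
Infringement not in bad faith: no ×5 enhancement.
Combined award: $354,420 + $570,880 = $925,300
Costs: 20% of $925,300 = $185,060
Award plus costs: $925,300 + $185,060 = $1,110,360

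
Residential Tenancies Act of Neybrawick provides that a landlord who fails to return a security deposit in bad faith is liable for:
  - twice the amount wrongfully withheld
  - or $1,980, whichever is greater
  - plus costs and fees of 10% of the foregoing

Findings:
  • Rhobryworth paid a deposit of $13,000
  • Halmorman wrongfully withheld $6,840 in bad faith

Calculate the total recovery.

$15,048

Doubled: 2 × $6,840 = $13,680
Minimum $1,980: $13,680 meets the minimum, no increase.
Costs and fees: 10% of $13,680 = $1,368
Total recovery: $13,680 + $1,368 = $15,048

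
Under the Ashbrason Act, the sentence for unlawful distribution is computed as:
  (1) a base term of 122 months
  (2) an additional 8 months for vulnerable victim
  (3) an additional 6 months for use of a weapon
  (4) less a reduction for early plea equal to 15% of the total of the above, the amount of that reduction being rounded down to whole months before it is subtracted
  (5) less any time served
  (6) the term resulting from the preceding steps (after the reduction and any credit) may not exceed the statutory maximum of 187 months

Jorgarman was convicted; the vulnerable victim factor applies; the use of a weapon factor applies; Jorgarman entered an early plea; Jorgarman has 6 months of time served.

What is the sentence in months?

Vulnerable victim enhancement: +8 months
Use of a weapon enhancement: +6 months
Adjusted term: 122 months + 8 months + 6 months = 136 months
Early plea reduction: 15% of 136 months = 20 months (rounded down)
After reduction: 136 − 20 = 116 months
Less time served: 116 months − 6 months = 110 months
Cap at 187 months: 110 months is within the cap, no reduction.

110 months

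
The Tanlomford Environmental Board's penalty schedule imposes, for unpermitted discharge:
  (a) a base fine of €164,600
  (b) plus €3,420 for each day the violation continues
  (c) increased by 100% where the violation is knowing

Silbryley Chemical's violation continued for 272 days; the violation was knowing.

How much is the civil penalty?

Per-day component: 272 × €3,420 = €930,240
Base plus per-day: €164,600 + €930,240 = €1,094,840
Enhancement: 100% of €1,094,840 = €1,094,840
Enhanced fine: €1,094,840 + €1,094,840 = €2,189,680

€2,189,680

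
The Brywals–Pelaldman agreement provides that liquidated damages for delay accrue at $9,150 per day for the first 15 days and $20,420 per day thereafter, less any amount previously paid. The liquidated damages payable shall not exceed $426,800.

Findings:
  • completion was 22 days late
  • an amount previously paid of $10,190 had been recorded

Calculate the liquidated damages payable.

First 15 days: 15 × $9,150 = $137,250
Remaining days: (22 − 15) × $20,420 = $142,940
Accrued per-day damages: $137,250 + $142,940 = $280,190
Less amount previously paid: $280,190 − $10,190 = $270,000
Cap at $426,800: $270,000 is within the cap, no reduction.

Liquidated damages: $270,000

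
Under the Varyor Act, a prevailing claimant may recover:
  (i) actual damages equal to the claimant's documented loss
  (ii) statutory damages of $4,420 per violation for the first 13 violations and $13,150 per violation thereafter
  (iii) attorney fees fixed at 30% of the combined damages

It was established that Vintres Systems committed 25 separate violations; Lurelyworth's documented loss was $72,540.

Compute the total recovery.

First 13 violations: 13 × $4,420 = $57,460
Remaining violations: (25 − 13) × $13,150 = $157,800
Statutory damages: $57,460 + $157,800 = $215,260
Combined damages: $72,540 + $215,260 = $287,800
Attorney fees: 30% of $287,800 = $86,340
Total recovery: $287,800 + $86,340 = $374,140

$374,140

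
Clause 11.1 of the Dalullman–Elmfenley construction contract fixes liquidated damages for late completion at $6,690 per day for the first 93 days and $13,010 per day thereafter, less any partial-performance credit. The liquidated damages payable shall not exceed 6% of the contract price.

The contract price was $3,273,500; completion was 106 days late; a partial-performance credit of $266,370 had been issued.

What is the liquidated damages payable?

$196,410

First 93 days: 93 × $6,690 = $622,170
Remaining days: (106 − 93) × $13,010 = $169,130
Accrued per-day damages: $622,170 + $169,130 = $791,300
Less partial-performance credit: $791,300 − $266,370 = $524,930
Cap: 6% of $3,273,500 = $196,410
Cap at $196,410: $524,930 exceeds the cap → $196,410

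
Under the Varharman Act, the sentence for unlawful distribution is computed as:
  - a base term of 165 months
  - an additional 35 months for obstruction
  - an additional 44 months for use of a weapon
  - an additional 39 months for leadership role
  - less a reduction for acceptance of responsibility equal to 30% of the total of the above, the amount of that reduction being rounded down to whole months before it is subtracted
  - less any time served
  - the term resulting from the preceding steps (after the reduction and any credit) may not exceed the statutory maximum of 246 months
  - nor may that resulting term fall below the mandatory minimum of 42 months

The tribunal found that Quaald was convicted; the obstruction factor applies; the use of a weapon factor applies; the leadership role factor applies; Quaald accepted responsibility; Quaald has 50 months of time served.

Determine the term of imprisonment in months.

Obstruction enhancement: +35 months
Use of a weapon enhancement: +44 months
Leadership role enhancement: +39 months
Adjusted term: 165 months + 35 months + 44 months + 39 months = 283 months
Acceptance of responsibility reduction: 30% of 283 months = 84 months (rounded down)
After reduction: 283 − 84 = 199 months
Less time served: 199 months − 50 months = 149 months
Cap at 246 months: 149 months is within the cap, no reduction.
Minimum 42 months: 149 months meets the minimum, no increase.

Sentence: 149 months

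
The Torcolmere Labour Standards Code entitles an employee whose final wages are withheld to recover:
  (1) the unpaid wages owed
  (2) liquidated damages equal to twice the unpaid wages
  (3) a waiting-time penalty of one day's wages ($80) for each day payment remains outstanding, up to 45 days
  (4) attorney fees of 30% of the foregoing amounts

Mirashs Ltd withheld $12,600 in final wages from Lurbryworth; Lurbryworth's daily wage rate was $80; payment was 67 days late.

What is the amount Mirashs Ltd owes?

$53,820

Doubled: 2 × $12,600 = $25,200
Penalty days: min(67, 45) = 45
Waiting-time penalty: 45 × $80 = $3,600
Subtotal: $12,600 + $25,200 + $3,600 = $41,400
Attorney fees: 30% of $41,400 = $12,420
Total award: $41,400 + $12,420 = $53,820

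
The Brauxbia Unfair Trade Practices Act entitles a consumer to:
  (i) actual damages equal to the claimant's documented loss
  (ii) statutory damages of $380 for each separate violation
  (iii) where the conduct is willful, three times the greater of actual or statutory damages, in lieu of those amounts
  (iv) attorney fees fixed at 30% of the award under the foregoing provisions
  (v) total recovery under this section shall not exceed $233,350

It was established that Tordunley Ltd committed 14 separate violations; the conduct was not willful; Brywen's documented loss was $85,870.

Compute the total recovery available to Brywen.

$118,547

Statutory damages: 14 × $380 = $5,320
Conduct not willful: the in-lieu enhancement does not apply.
Actual plus statutory damages: $85,870 + $5,320 = $91,190
Attorney fees: 30% of $91,190 = $27,357
Total before cap: $91,190 + $27,357 = $118,547
Cap at $233,350: $118,547 is within the cap, no reduction.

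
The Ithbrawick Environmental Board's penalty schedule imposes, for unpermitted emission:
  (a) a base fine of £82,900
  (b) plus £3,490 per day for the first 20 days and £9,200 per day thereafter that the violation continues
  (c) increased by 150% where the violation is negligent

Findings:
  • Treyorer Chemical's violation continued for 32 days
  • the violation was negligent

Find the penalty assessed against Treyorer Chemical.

£657,750

First 20 days: 20 × £3,490 = £69,800
Remaining days: (32 − 20) × £9,200 = £110,400
Per-day component: £69,800 + £110,400 = £180,200
Base plus per-day: £82,900 + £180,200 = £263,100
Enhancement: 150% of £263,100 = £394,650
Enhanced fine: £263,100 + £394,650 = £657,750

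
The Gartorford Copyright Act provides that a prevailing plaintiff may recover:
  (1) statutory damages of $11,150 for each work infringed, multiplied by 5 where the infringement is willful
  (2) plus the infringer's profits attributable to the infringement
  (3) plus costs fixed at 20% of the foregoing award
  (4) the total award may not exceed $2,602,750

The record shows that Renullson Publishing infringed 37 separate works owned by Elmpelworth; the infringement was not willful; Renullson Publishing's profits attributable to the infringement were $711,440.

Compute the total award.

Statutory damages: 37 × $11,150 = $412,550
Infringement not willful: no ×5 enhancement.
Combined award: $412,550 + $711,440 = $1,123,990
Costs: 20% of $1,123,990 = $224,798
Award plus costs: $1,123,990 + $224,798 = $1,348,788
Cap at $2,602,750: $1,348,788 is within the cap, no reduction.

$1,348,788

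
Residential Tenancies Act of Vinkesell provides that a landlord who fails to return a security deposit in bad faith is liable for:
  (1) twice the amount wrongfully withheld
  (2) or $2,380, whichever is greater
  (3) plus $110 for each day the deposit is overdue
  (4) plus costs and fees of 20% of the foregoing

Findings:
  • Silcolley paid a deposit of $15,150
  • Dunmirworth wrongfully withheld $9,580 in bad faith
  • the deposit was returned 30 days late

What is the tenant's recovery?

Doubled: 2 × $9,580 = $19,160
Minimum $2,380: $19,160 meets the minimum, no increase.
Late-return penalty: 30 × $110 = $3,300
Damages plus late penalty: $19,160 + $3,300 = $22,460
Costs and fees: 20% of $22,460 = $4,492
Total recovery: $22,460 + $4,492 = $26,952

$26,952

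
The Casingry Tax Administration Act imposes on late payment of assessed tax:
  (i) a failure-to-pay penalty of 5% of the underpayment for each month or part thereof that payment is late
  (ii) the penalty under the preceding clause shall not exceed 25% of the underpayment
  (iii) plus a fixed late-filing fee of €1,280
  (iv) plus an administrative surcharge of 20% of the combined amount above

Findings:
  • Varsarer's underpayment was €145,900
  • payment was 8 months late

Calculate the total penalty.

Accrued rate: 5% × 8 = 40%, capped at 25% → 25%
Failure-to-pay penalty: 25% of €145,900 = €36,475
Penalty before surcharge: €36,475 + €1,280 = €37,755
Administrative surcharge: 20% of €37,755 = €7,551
Total penalty: €37,755 + €7,551 = €45,306

€45,306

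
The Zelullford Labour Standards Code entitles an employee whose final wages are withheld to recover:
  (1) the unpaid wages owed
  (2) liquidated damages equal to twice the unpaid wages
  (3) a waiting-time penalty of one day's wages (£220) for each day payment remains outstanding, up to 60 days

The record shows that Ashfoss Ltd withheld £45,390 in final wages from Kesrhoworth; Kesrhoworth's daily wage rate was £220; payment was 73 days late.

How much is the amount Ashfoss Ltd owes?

£149,370

Doubled: 2 × £45,390 = £90,780
Penalty days: min(73, 60) = 60
Waiting-time penalty: 60 × £220 = £13,200
Total award: £45,390 + £90,780 + £13,200 = £149,370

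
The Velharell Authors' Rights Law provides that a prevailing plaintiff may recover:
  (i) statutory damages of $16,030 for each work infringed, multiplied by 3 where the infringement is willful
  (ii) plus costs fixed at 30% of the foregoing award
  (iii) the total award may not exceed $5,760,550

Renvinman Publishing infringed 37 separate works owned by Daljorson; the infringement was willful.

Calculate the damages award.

Statutory damages: 37 × $16,030 = $593,110
Trebled: 3 × $593,110 = $1,779,330
Costs: 30% of $1,779,330 = $533,799
Award plus costs: $1,779,330 + $533,799 = $2,313,129
Cap at $5,760,550: $2,313,129 is within the cap, no reduction.

$2,313,129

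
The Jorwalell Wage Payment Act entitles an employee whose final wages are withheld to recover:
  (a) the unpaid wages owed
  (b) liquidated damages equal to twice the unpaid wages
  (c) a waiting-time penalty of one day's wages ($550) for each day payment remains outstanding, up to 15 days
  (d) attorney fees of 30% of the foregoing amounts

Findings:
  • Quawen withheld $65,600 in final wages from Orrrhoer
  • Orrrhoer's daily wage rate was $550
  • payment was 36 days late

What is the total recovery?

Doubled: 2 × $65,600 = $131,200
Penalty days: min(36, 15) = 15
Waiting-time penalty: 15 × $550 = $8,250
Subtotal: $65,600 + $131,200 + $8,250 = $205,050
Attorney fees: 30% of $205,050 = $61,515
Total award: $205,050 + $61,515 = $266,565

$266,565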